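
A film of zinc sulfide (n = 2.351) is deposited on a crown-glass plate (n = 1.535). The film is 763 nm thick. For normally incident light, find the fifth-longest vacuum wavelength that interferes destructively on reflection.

718 nm

At the upper boundary (n = 1.0 to n = 2.351) the reflected ray undergoes a half-wave phase shift.
At the lower boundary (n = 2.351 to n = 1.535) the reflected ray undergoes no phase shift.
The two reflections differ by half a wavelength.
For minimum reflection here: 2 n t = m λ.
λ = 2 n t / m. The fifth-longest wavelength is m = 5: λ = 2 × 2.351 × 763 / 5.00 = 718 nm.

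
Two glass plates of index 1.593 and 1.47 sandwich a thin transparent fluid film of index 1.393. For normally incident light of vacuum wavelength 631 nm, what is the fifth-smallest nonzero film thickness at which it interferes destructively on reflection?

1132 nm

At the upper boundary (n = 1.593 to n = 1.393) the reflected ray undergoes no phase shift.
At the lower boundary (n = 1.393 to n = 1.47) the reflected ray undergoes a half-wave phase shift.
Net: one phase inversion between the two reflected rays.
So the condition for destructive reflection is 2 n t = m λ.
The fifth-smallest nonzero thickness corresponds to m = 5: t = m λ / (2 n) = 5.00 × 631 / (2 × 1.393) = 1132 nm.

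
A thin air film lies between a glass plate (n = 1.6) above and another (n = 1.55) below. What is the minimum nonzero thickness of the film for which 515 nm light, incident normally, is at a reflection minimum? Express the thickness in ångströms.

Top surface (1.6 → 1.0): reflection off a lower-index medium gives no phase shift.
Bottom surface (1.0 → 1.55): reflection off a higher-index medium gives a half-wave phase shift.
The two reflections differ by half a wavelength.
For dark reflection here: 2 n t = m λ.
Minimum nonzero at m = 1: t = λ / (2 n) = 515 / (2 × 1.0) = 258 nm.

2575 Å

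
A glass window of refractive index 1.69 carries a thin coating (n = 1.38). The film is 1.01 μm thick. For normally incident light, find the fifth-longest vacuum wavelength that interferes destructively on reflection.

At the upper boundary (n = 1.0 to n = 1.38) the reflected ray undergoes a half-wave phase shift.
Bottom surface (1.38 → 1.69): reflection off a higher-index medium gives a half-wave phase shift.
Zero or two π shifts → no net half-wave offset.
With no net inversion, destructive interference in reflection requires 2 n t = (m + ½) λ.
λ = 2 n t / (m + ½). The fifth-longest wavelength is m = 4: λ = 2 × 1.38 × 1010 / 4.50 = 619 nm.

619 nm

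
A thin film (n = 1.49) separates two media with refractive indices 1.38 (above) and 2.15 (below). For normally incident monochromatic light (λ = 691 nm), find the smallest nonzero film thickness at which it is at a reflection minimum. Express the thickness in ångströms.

Top surface (1.38 → 1.49): reflection off a higher-index medium gives a half-wave phase shift.
Ray reflecting at the bottom interface goes from n = 1.49 toward n = 2.15: a half-wave phase shift.
Zero or two π shifts → no net half-wave offset.
For minimum reflection here: 2 n t = (m + ½) λ.
Minimum at m = 0: t = λ / (4 n) = 691 / (4 × 1.49) = 116 nm.

1159 Å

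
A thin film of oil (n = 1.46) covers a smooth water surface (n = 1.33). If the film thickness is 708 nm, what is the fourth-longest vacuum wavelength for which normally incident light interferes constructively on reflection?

At the upper boundary (n = 1.0 to n = 1.46) the reflected ray undergoes a half-wave phase shift.
Ray reflecting at the bottom interface goes from n = 1.46 toward n = 1.33: no phase shift.
Exactly one π shift → a net half-wave offset.
So the condition for constructive reflection is 2 n t = (m + ½) λ.
λ = 2 n t / (m + ½). The fourth-longest wavelength is m = 3: λ = 2 × 1.46 × 708 / 3.50 = 591 nm.

591 nm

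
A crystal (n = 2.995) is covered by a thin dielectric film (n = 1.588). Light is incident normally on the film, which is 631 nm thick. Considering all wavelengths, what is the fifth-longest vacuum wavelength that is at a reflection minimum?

Top surface (1.0 → 1.588): reflection off a higher-index medium gives a half-wave phase shift.
At the lower boundary (n = 1.588 to n = 2.995) the reflected ray undergoes a half-wave phase shift.
Zero or two π shifts → no net half-wave offset.
So the condition for destructive reflection is 2 n t = (m + ½) λ.
λ = 2 n t / (m + ½). The fifth-longest wavelength is m = 4: λ = 2 × 1.588 × 631 / 4.50 = 445 nm.

445 nm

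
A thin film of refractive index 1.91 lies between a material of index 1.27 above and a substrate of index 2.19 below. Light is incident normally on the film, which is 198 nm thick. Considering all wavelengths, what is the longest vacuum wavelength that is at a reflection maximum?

Top surface (1.27 → 1.91): reflection off a higher-index medium gives a half-wave phase shift.
Bottom surface (1.91 → 2.19): reflection off a higher-index medium gives a half-wave phase shift.
Zero or two π shifts → no net half-wave offset.
For strong reflection here: 2 n t = m λ.
λ = 2 n t / m. The longest wavelength is m = 1: λ = 2 × 1.91 × 198 / 1.00 = 756 nm.

756 nm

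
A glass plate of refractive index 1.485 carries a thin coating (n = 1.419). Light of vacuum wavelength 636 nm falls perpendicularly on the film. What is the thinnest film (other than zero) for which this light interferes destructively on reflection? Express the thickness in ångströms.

1121 Å

Ray reflecting at the top interface goes from n = 1.0 toward n = 1.419: a half-wave phase shift.
Ray reflecting at the bottom interface goes from n = 1.419 toward n = 1.485: a half-wave phase shift.
Net: no relative phase inversion (both shifts match).
For minimum reflection here: 2 n t = (m + ½) λ.
Minimum at m = 0: t = λ / (4 n) = 636 / (4 × 1.419) = 112 nm.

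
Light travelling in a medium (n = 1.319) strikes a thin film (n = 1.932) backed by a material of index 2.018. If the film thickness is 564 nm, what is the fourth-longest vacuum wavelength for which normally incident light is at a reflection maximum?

Ray reflecting at the top interface goes from n = 1.319 toward n = 1.932: a half-wave phase shift.
Ray reflecting at the bottom interface goes from n = 1.932 toward n = 2.018: a half-wave phase shift.
The two reflections carry the same phase change, so no net offset.
So the condition for constructive reflection is 2 n t = m λ.
λ = 2 n t / m. The fourth-longest wavelength is m = 4: λ = 2 × 1.932 × 564 / 4.00 = 545 nm.

545 nm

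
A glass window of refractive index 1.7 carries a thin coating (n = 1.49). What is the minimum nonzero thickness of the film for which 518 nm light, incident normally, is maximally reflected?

174 nm

Top surface (1.0 → 1.49): reflection off a higher-index medium gives a half-wave phase shift.
Ray reflecting at the bottom interface goes from n = 1.49 toward n = 1.7: a half-wave phase shift.
The two reflections carry the same phase change, so no net offset.
For strong reflection here: 2 n t = m λ.
Minimum nonzero at m = 1: t = λ / (2 n) = 518 / (2 × 1.49) = 174 nm.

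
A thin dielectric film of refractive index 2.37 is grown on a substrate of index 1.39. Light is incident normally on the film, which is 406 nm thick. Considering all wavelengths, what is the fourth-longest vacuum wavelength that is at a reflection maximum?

Top surface (1.0 → 2.37): reflection off a higher-index medium gives a half-wave phase shift.
Ray reflecting at the bottom interface goes from n = 2.37 toward n = 1.39: no phase shift.
The two reflections differ by half a wavelength.
So the condition for constructive reflection is 2 n t = (m + ½) λ.
λ = 2 n t / (m + ½). The fourth-longest wavelength is m = 3: λ = 2 × 2.37 × 406 / 3.50 = 550 nm.

550 nm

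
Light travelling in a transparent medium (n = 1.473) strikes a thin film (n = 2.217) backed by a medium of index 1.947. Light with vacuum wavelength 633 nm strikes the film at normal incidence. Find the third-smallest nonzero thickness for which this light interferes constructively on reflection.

357 nm

Ray reflecting at the top interface goes from n = 1.473 toward n = 2.217: a half-wave phase shift.
At the lower boundary (n = 2.217 to n = 1.947) the reflected ray undergoes no phase shift.
Net: one phase inversion between the two reflected rays.
With one net inversion, constructive interference in reflection requires 2 n t = (m + ½) λ.
The third-smallest nonzero thickness corresponds to m = 2: t = (m + ½) λ / (2 n) = 2.50 × 633 / (2 × 2.217) = 357 nm.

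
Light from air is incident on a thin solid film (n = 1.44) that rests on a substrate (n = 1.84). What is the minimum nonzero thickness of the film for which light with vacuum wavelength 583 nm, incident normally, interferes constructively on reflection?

Ray reflecting at the top interface goes from n = 1.0 toward n = 1.44: a half-wave phase shift.
At the lower boundary (n = 1.44 to n = 1.84) the reflected ray undergoes a half-wave phase shift.
Net: no relative phase inversion (both shifts match).
For strong reflection here: 2 n t = m λ.
Minimum nonzero at m = 1: t = λ / (2 n) = 583 / (2 × 1.44) = 202 nm.

202 nm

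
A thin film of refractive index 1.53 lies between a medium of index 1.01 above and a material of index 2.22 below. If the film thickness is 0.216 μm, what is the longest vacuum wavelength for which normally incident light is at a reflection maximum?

661 nm

Ray reflecting at the top interface goes from n = 1.01 toward n = 1.53: a half-wave phase shift.
Bottom surface (1.53 → 2.22): reflection off a higher-index medium gives a half-wave phase shift.
The two reflections carry the same phase change, so no net offset.
So the condition for constructive reflection is 2 n t = m λ.
λ = 2 n t / m. The longest wavelength is m = 1: λ = 2 × 1.53 × 216 / 1.00 = 661 nm.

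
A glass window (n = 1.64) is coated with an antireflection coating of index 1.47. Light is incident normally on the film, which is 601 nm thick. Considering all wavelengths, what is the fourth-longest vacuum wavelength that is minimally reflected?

505 nm

Top surface (1.0 → 1.47): reflection off a higher-index medium gives a half-wave phase shift.
Ray reflecting at the bottom interface goes from n = 1.47 toward n = 1.64: a half-wave phase shift.
Zero or two π shifts → no net half-wave offset.
So the condition for destructive reflection is 2 n t = (m + ½) λ.
λ = 2 n t / (m + ½). The fourth-longest wavelength is m = 3: λ = 2 × 1.47 × 601 / 3.50 = 505 nm.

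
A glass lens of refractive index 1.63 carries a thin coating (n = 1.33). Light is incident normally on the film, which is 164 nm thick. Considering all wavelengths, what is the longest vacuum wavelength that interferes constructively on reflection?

Top surface (1.0 → 1.33): reflection off a higher-index medium gives a half-wave phase shift.
Bottom surface (1.33 → 1.63): reflection off a higher-index medium gives a half-wave phase shift.
Zero or two π shifts → no net half-wave offset.
So the condition for constructive reflection is 2 n t = m λ.
λ = 2 n t / m. The longest wavelength is m = 1: λ = 2 × 1.33 × 164 / 1.00 = 436 nm.

436 nm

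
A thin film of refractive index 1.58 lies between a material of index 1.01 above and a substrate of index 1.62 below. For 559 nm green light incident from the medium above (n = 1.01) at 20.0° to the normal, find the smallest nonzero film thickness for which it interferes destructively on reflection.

90.6 nm

At the upper boundary (n = 1.01 to n = 1.58) the reflected ray undergoes a half-wave phase shift.
Ray reflecting at the bottom interface goes from n = 1.58 toward n = 1.62: a half-wave phase shift.
Net: no relative phase inversion (both shifts match).
So the condition for destructive reflection is 2 n t cos θ_r = (m + ½) λ.
Snell's law: 1.01 sin 20.0° = 1.58 sin θ_r → sin θ_r = 0.219, cos θ_r = 0.976.
Minimum at m = 0: t = λ / (4 n cos θ_r) = 559 / (4 × 1.58 × 0.976) = 90.6 nm.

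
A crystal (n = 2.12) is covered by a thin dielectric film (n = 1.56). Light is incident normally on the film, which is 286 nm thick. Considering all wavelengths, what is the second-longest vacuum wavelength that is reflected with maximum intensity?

446 nm

Ray reflecting at the top interface goes from n = 1.0 toward n = 1.56: a half-wave phase shift.
At the lower boundary (n = 1.56 to n = 2.12) the reflected ray undergoes a half-wave phase shift.
Net: no relative phase inversion (both shifts match).
So the condition for constructive reflection is 2 n t = m λ.
λ = 2 n t / m. The second-longest wavelength is m = 2: λ = 2 × 1.56 × 286 / 2.00 = 446 nm.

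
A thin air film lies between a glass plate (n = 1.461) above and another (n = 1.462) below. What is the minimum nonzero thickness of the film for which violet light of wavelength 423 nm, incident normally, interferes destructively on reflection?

212 nm

At the upper boundary (n = 1.461 to n = 1.0) the reflected ray undergoes no phase shift.
Bottom surface (1.0 → 1.462): reflection off a higher-index medium gives a half-wave phase shift.
Net: one phase inversion between the two reflected rays.
With one net inversion, destructive interference in reflection requires 2 n t = m λ.
Minimum nonzero at m = 1: t = λ / (2 n) = 423 / (2 × 1.0) = 212 nm.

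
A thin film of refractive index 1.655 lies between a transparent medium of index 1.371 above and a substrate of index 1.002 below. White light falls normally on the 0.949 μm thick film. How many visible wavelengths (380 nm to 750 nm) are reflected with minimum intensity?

4

At the upper boundary (n = 1.371 to n = 1.655) the reflected ray undergoes a half-wave phase shift.
Bottom surface (1.655 → 1.002): reflection off a lower-index medium gives no phase shift.
The two reflections differ by half a wavelength.
For dark reflection here: 2 n t = m λ.
λ = 2 n t / m = 3141 / m nm.
m=4: 785 nm (IR); m=5: 628 nm (visible); m=6: 524 nm (visible); m=7: 449 nm (visible); m=8: 393 nm (visible); m=9: 349 nm (UV).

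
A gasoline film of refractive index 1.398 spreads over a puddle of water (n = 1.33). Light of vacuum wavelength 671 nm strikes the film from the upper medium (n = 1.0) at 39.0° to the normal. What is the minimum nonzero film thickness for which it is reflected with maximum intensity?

134 nm

At the upper boundary (n = 1.0 to n = 1.398) the reflected ray undergoes a half-wave phase shift.
Ray reflecting at the bottom interface goes from n = 1.398 toward n = 1.33: no phase shift.
Exactly one π shift → a net half-wave offset.
For strong reflection here: 2 n t cos θ_r = (m + ½) λ.
Snell's law: 1.0 sin 39.0° = 1.398 sin θ_r → sin θ_r = 0.450, cos θ_r = 0.893.
Minimum at m = 0: t = λ / (4 n cos θ_r) = 671 / (4 × 1.398 × 0.893) = 134 nm.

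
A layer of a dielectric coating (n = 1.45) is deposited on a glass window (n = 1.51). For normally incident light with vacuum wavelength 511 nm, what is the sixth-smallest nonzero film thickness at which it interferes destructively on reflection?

969 nm

Ray reflecting at the top interface goes from n = 1.0 toward n = 1.45: a half-wave phase shift.
Bottom surface (1.45 → 1.51): reflection off a higher-index medium gives a half-wave phase shift.
Zero or two π shifts → no net half-wave offset.
With no net inversion, destructive interference in reflection requires 2 n t = (m + ½) λ.
The sixth-smallest nonzero thickness corresponds to m = 5: t = (m + ½) λ / (2 n) = 5.50 × 511 / (2 × 1.45) = 969 nm.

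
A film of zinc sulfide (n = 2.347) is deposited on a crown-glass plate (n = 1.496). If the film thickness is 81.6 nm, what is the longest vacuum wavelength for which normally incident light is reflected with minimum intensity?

383 nm

Ray reflecting at the top interface goes from n = 1.0 toward n = 2.347: a half-wave phase shift.
Bottom surface (2.347 → 1.496): reflection off a lower-index medium gives no phase shift.
Exactly one π shift → a net half-wave offset.
So the condition for destructive reflection is 2 n t = m λ.
λ = 2 n t / m. The longest wavelength is m = 1: λ = 2 × 2.347 × 81.6 / 1.00 = 383 nm.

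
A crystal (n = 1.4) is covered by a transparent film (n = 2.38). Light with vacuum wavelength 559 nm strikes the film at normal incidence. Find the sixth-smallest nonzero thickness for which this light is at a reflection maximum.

646 nm

At the upper boundary (n = 1.0 to n = 2.38) the reflected ray undergoes a half-wave phase shift.
Ray reflecting at the bottom interface goes from n = 2.38 toward n = 1.4: no phase shift.
Exactly one π shift → a net half-wave offset.
With one net inversion, constructive interference in reflection requires 2 n t = (m + ½) λ.
The sixth-smallest nonzero thickness corresponds to m = 5: t = (m + ½) λ / (2 n) = 5.50 × 559 / (2 × 2.38) = 646 nm.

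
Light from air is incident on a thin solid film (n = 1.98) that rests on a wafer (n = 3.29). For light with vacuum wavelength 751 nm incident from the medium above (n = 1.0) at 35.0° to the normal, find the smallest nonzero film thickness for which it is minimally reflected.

99.1 nm

Top surface (1.0 → 1.98): reflection off a higher-index medium gives a half-wave phase shift.
Bottom surface (1.98 → 3.29): reflection off a higher-index medium gives a half-wave phase shift.
The two reflections carry the same phase change, so no net offset.
For weak reflection here: 2 n t cos θ_r = (m + ½) λ.
Snell's law: 1.0 sin 35.0° = 1.98 sin θ_r → sin θ_r = 0.290, cos θ_r = 0.957.
Minimum at m = 0: t = λ / (4 n cos θ_r) = 751 / (4 × 1.98 × 0.957) = 99.1 nm.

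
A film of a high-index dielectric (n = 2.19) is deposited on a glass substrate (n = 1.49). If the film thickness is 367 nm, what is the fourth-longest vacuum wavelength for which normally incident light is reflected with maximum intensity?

459 nm

Top surface (1.0 → 2.19): reflection off a higher-index medium gives a half-wave phase shift.
At the lower boundary (n = 2.19 to n = 1.49) the reflected ray undergoes no phase shift.
The two reflections differ by half a wavelength.
So the condition for constructive reflection is 2 n t = (m + ½) λ.
λ = 2 n t / (m + ½). The fourth-longest wavelength is m = 3: λ = 2 × 2.19 × 367 / 3.50 = 459 nm.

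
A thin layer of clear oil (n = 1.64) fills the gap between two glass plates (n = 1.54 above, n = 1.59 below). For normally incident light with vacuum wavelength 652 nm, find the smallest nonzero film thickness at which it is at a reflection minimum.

199 nm

Top surface (1.54 → 1.64): reflection off a higher-index medium gives a half-wave phase shift.
Ray reflecting at the bottom interface goes from n = 1.64 toward n = 1.59: no phase shift.
The two reflections differ by half a wavelength.
So the condition for destructive reflection is 2 n t = m λ.
Minimum nonzero at m = 1: t = λ / (2 n) = 652 / (2 × 1.64) = 199 nm.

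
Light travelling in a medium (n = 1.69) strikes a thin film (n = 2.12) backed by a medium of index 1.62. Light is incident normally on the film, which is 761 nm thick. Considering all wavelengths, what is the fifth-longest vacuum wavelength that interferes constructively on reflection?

Top surface (1.69 → 2.12): reflection off a higher-index medium gives a half-wave phase shift.
Bottom surface (2.12 → 1.62): reflection off a lower-index medium gives no phase shift.
Exactly one π shift → a net half-wave offset.
So the condition for constructive reflection is 2 n t = (m + ½) λ.
λ = 2 n t / (m + ½). The fifth-longest wavelength is m = 4: λ = 2 × 2.12 × 761 / 4.50 = 717 nm.

717 nm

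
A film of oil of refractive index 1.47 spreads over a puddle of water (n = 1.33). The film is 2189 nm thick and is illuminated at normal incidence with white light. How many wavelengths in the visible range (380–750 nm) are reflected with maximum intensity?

Top surface (1.0 → 1.47): reflection off a higher-index medium gives a half-wave phase shift.
At the lower boundary (n = 1.47 to n = 1.33) the reflected ray undergoes no phase shift.
Net: one phase inversion between the two reflected rays.
With one net inversion, constructive interference in reflection requires 2 n t = (m + ½) λ.
λ = 2 n t / (m + ½) = 6436 / (m + ½) nm.
m=8: 757 nm (IR); m=9: 677 nm (visible); m=10: 613 nm (visible); m=11: 560 nm (visible); m=12: 515 nm (visible); m=13: 477 nm (visible); m=14: 444 nm (visible); m=15: 415 nm (visible); m=16: 390 nm (visible); m=17: 368 nm (UV).

8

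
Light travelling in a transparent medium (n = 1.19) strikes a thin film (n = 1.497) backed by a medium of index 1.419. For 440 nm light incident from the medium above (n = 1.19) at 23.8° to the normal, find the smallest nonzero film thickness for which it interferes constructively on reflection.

77.6 nm

Ray reflecting at the top interface goes from n = 1.19 toward n = 1.497: a half-wave phase shift.
At the lower boundary (n = 1.497 to n = 1.419) the reflected ray undergoes no phase shift.
The two reflections differ by half a wavelength.
For maximum reflection here: 2 n t cos θ_r = (m + ½) λ.
Snell's law: 1.19 sin 23.8° = 1.497 sin θ_r → sin θ_r = 0.321, cos θ_r = 0.947.
Minimum at m = 0: t = λ / (4 n cos θ_r) = 440 / (4 × 1.497 × 0.947) = 77.6 nm.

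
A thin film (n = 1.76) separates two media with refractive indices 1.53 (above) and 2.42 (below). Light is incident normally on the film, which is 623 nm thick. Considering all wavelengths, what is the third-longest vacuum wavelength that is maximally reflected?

731 nm

At the upper boundary (n = 1.53 to n = 1.76) the reflected ray undergoes a half-wave phase shift.
Ray reflecting at the bottom interface goes from n = 1.76 toward n = 2.42: a half-wave phase shift.
Zero or two π shifts → no net half-wave offset.
For maximum reflection here: 2 n t = m λ.
λ = 2 n t / m. The third-longest wavelength is m = 3: λ = 2 × 1.76 × 623 / 3.00 = 731 nm.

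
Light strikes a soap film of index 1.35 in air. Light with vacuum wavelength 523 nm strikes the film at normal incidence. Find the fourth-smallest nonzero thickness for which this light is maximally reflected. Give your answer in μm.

Top surface (1.0 → 1.35): reflection off a higher-index medium gives a half-wave phase shift.
Ray reflecting at the bottom interface goes from n = 1.35 toward n = 1.0: no phase shift.
Net: one phase inversion between the two reflected rays.
So the condition for constructive reflection is 2 n t = (m + ½) λ.
The fourth-smallest nonzero thickness corresponds to m = 3: t = (m + ½) λ / (2 n) = 3.50 × 523 / (2 × 1.35) = 678 nm.

0.678 μm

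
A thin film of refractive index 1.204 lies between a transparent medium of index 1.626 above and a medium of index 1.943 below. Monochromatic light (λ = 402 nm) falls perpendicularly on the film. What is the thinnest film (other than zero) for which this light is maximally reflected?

Ray reflecting at the top interface goes from n = 1.626 toward n = 1.204: no phase shift.
Bottom surface (1.204 → 1.943): reflection off a higher-index medium gives a half-wave phase shift.
Exactly one π shift → a net half-wave offset.
For maximum reflection here: 2 n t = (m + ½) λ.
Minimum at m = 0: t = λ / (4 n) = 402 / (4 × 1.204) = 83.5 nm.

83.5 nm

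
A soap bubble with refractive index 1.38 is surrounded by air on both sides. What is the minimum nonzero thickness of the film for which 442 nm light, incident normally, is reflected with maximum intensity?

Ray reflecting at the top interface goes from n = 1.0 toward n = 1.38: a half-wave phase shift.
Ray reflecting at the bottom interface goes from n = 1.38 toward n = 1.0: no phase shift.
The two reflections differ by half a wavelength.
So the condition for constructive reflection is 2 n t = (m + ½) λ.
Minimum at m = 0: t = λ / (4 n) = 442 / (4 × 1.38) = 80.1 nm.

80.1 nm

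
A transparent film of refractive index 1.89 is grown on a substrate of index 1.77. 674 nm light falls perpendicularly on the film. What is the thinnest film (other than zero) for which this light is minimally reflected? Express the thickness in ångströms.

1783 Å

Ray reflecting at the top interface goes from n = 1.0 toward n = 1.89: a half-wave phase shift.
Ray reflecting at the bottom interface goes from n = 1.89 toward n = 1.77: no phase shift.
The two reflections differ by half a wavelength.
With one net inversion, destructive interference in reflection requires 2 n t = m λ.
Minimum nonzero at m = 1: t = λ / (2 n) = 674 / (2 × 1.89) = 178 nm.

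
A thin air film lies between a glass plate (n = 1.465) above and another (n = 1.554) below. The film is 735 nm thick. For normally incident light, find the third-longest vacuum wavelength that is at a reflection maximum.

Ray reflecting at the top interface goes from n = 1.465 toward n = 1.0: no phase shift.
Ray reflecting at the bottom interface goes from n = 1.0 toward n = 1.554: a half-wave phase shift.
Exactly one π shift → a net half-wave offset.
For strong reflection here: 2 n t = (m + ½) λ.
λ = 2 n t / (m + ½). The third-longest wavelength is m = 2: λ = 2 × 1.0 × 735 / 2.50 = 588 nm.

588 nm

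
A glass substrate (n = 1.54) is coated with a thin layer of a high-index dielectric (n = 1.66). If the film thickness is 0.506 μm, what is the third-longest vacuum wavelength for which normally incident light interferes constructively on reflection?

Top surface (1.0 → 1.66): reflection off a higher-index medium gives a half-wave phase shift.
Bottom surface (1.66 → 1.54): reflection off a lower-index medium gives no phase shift.
Net: one phase inversion between the two reflected rays.
For strong reflection here: 2 n t = (m + ½) λ.
λ = 2 n t / (m + ½). The third-longest wavelength is m = 2: λ = 2 × 1.66 × 506 / 2.50 = 672 nm.

672 nm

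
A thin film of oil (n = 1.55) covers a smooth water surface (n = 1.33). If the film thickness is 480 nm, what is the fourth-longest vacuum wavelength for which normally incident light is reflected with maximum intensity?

425 nm

Top surface (1.0 → 1.55): reflection off a higher-index medium gives a half-wave phase shift.
At the lower boundary (n = 1.55 to n = 1.33) the reflected ray undergoes no phase shift.
The two reflections differ by half a wavelength.
So the condition for constructive reflection is 2 n t = (m + ½) λ.
λ = 2 n t / (m + ½). The fourth-longest wavelength is m = 3: λ = 2 × 1.55 × 480 / 3.50 = 425 nm.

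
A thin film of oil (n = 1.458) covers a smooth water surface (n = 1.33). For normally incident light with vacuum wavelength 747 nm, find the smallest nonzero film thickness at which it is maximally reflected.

128 nm

Top surface (1.0 → 1.458): reflection off a higher-index medium gives a half-wave phase shift.
Bottom surface (1.458 → 1.33): reflection off a lower-index medium gives no phase shift.
Exactly one π shift → a net half-wave offset.
With one net inversion, constructive interference in reflection requires 2 n t = (m + ½) λ.
Minimum at m = 0: t = λ / (4 n) = 747 / (4 × 1.458) = 128 nm.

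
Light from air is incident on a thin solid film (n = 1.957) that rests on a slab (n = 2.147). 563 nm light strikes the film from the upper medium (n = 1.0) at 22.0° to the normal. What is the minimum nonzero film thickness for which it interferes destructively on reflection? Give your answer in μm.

At the upper boundary (n = 1.0 to n = 1.957) the reflected ray undergoes a half-wave phase shift.
Bottom surface (1.957 → 2.147): reflection off a higher-index medium gives a half-wave phase shift.
The two reflections carry the same phase change, so no net offset.
With no net inversion, destructive interference in reflection requires 2 n t cos θ_r = (m + ½) λ.
Snell's law: 1.0 sin 22.0° = 1.957 sin θ_r → sin θ_r = 0.191, cos θ_r = 0.982.
Minimum at m = 0: t = λ / (4 n cos θ_r) = 563 / (4 × 1.957 × 0.982) = 73.3 nm.

0.0733 μm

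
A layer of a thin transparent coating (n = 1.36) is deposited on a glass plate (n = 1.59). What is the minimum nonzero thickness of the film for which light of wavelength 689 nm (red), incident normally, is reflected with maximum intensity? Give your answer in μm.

At the upper boundary (n = 1.0 to n = 1.36) the reflected ray undergoes a half-wave phase shift.
Bottom surface (1.36 → 1.59): reflection off a higher-index medium gives a half-wave phase shift.
The two reflections carry the same phase change, so no net offset.
With no net inversion, constructive interference in reflection requires 2 n t = m λ.
Minimum nonzero at m = 1: t = λ / (2 n) = 689 / (2 × 1.36) = 253 nm.

0.253 μm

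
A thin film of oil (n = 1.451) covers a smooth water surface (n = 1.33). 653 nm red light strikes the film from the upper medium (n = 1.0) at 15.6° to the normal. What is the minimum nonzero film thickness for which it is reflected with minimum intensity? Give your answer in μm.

0.229 μm

Top surface (1.0 → 1.451): reflection off a higher-index medium gives a half-wave phase shift.
Bottom surface (1.451 → 1.33): reflection off a lower-index medium gives no phase shift.
The two reflections differ by half a wavelength.
With one net inversion, destructive interference in reflection requires 2 n t cos θ_r = m λ.
Snell's law: 1.0 sin 15.6° = 1.451 sin θ_r → sin θ_r = 0.185, cos θ_r = 0.983.
Minimum nonzero at m = 1: t = λ / (2 n cos θ_r) = 653 / (2 × 1.451 × 0.983) = 229 nm.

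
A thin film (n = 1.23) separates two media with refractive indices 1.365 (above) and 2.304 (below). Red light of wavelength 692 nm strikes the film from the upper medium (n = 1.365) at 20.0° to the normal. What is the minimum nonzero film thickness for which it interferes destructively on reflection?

304 nm

Ray reflecting at the top interface goes from n = 1.365 toward n = 1.23: no phase shift.
At the lower boundary (n = 1.23 to n = 2.304) the reflected ray undergoes a half-wave phase shift.
Net: one phase inversion between the two reflected rays.
So the condition for destructive reflection is 2 n t cos θ_r = m λ.
Snell's law: 1.365 sin 20.0° = 1.23 sin θ_r → sin θ_r = 0.380, cos θ_r = 0.925.
Minimum nonzero at m = 1: t = λ / (2 n cos θ_r) = 692 / (2 × 1.23 × 0.925) = 304 nm.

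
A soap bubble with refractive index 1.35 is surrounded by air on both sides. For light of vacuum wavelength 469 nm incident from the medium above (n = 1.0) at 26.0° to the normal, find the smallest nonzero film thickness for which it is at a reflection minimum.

Top surface (1.0 → 1.35): reflection off a higher-index medium gives a half-wave phase shift.
Ray reflecting at the bottom interface goes from n = 1.35 toward n = 1.0: no phase shift.
Net: one phase inversion between the two reflected rays.
So the condition for destructive reflection is 2 n t cos θ_r = m λ.
Snell's law: 1.0 sin 26.0° = 1.35 sin θ_r → sin θ_r = 0.325, cos θ_r = 0.946.
Minimum nonzero at m = 1: t = λ / (2 n cos θ_r) = 469 / (2 × 1.35 × 0.946) = 184 nm.

184 nm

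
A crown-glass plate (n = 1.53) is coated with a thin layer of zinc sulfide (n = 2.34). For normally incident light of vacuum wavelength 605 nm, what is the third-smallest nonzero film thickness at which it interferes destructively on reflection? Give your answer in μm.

Ray reflecting at the top interface goes from n = 1.0 toward n = 2.34: a half-wave phase shift.
Ray reflecting at the bottom interface goes from n = 2.34 toward n = 1.53: no phase shift.
The two reflections differ by half a wavelength.
With one net inversion, destructive interference in reflection requires 2 n t = m λ.
The third-smallest nonzero thickness corresponds to m = 3: t = m λ / (2 n) = 3.00 × 605 / (2 × 2.34) = 388 nm.

0.388 μm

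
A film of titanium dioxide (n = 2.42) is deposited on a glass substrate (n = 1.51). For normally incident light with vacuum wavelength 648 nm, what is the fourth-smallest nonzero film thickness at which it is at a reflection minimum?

Ray reflecting at the top interface goes from n = 1.0 toward n = 2.42: a half-wave phase shift.
Ray reflecting at the bottom interface goes from n = 2.42 toward n = 1.51: no phase shift.
Net: one phase inversion between the two reflected rays.
So the condition for destructive reflection is 2 n t = m λ.
The fourth-smallest nonzero thickness corresponds to m = 4: t = m λ / (2 n) = 4.00 × 648 / (2 × 2.42) = 536 nm.

536 nm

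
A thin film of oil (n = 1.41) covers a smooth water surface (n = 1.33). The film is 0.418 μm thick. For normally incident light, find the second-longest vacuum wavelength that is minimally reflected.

Top surface (1.0 → 1.41): reflection off a higher-index medium gives a half-wave phase shift.
At the lower boundary (n = 1.41 to n = 1.33) the reflected ray undergoes no phase shift.
Net: one phase inversion between the two reflected rays.
So the condition for destructive reflection is 2 n t = m λ.
λ = 2 n t / m. The second-longest wavelength is m = 2: λ = 2 × 1.41 × 418 / 2.00 = 589 nm.

589 nm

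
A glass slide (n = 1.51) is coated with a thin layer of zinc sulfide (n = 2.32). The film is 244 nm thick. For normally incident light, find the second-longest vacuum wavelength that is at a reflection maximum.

Top surface (1.0 → 2.32): reflection off a higher-index medium gives a half-wave phase shift.
Bottom surface (2.32 → 1.51): reflection off a lower-index medium gives no phase shift.
Exactly one π shift → a net half-wave offset.
With one net inversion, constructive interference in reflection requires 2 n t = (m + ½) λ.
λ = 2 n t / (m + ½). The second-longest wavelength is m = 1: λ = 2 × 2.32 × 244 / 1.50 = 755 nm.

755 nm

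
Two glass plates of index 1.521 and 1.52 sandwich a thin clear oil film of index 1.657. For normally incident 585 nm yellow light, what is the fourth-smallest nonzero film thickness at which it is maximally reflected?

618 nm

Ray reflecting at the top interface goes from n = 1.521 toward n = 1.657: a half-wave phase shift.
Bottom surface (1.657 → 1.52): reflection off a lower-index medium gives no phase shift.
Net: one phase inversion between the two reflected rays.
So the condition for constructive reflection is 2 n t = (m + ½) λ.
The fourth-smallest nonzero thickness corresponds to m = 3: t = (m + ½) λ / (2 n) = 3.50 × 585 / (2 × 1.657) = 618 nm.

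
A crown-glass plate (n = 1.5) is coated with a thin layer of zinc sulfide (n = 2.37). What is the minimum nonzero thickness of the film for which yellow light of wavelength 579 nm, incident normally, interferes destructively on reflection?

At the upper boundary (n = 1.0 to n = 2.37) the reflected ray undergoes a half-wave phase shift.
At the lower boundary (n = 2.37 to n = 1.5) the reflected ray undergoes no phase shift.
The two reflections differ by half a wavelength.
For dark reflection here: 2 n t = m λ.
Minimum nonzero at m = 1: t = λ / (2 n) = 579 / (2 × 2.37) = 122 nm.

122 nm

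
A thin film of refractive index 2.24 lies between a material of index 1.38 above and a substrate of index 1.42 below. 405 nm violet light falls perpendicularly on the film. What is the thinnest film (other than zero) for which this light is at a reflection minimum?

90.4 nm

Ray reflecting at the top interface goes from n = 1.38 toward n = 2.24: a half-wave phase shift.
Ray reflecting at the bottom interface goes from n = 2.24 toward n = 1.42: no phase shift.
The two reflections differ by half a wavelength.
With one net inversion, destructive interference in reflection requires 2 n t = m λ.
Minimum nonzero at m = 1: t = λ / (2 n) = 405 / (2 × 2.24) = 90.4 nm.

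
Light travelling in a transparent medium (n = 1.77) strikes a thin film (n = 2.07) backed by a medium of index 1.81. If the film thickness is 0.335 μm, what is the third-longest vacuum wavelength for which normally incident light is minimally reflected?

462 nm

Ray reflecting at the top interface goes from n = 1.77 toward n = 2.07: a half-wave phase shift.
At the lower boundary (n = 2.07 to n = 1.81) the reflected ray undergoes no phase shift.
The two reflections differ by half a wavelength.
With one net inversion, destructive interference in reflection requires 2 n t = m λ.
λ = 2 n t / m. The third-longest wavelength is m = 3: λ = 2 × 2.07 × 335 / 3.00 = 462 nm.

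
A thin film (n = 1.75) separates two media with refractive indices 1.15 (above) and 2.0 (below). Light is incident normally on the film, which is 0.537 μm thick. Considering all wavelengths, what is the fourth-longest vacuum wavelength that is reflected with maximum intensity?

Ray reflecting at the top interface goes from n = 1.15 toward n = 1.75: a half-wave phase shift.
Ray reflecting at the bottom interface goes from n = 1.75 toward n = 2.0: a half-wave phase shift.
Net: no relative phase inversion (both shifts match).
With no net inversion, constructive interference in reflection requires 2 n t = m λ.
λ = 2 n t / m. The fourth-longest wavelength is m = 4: λ = 2 × 1.75 × 537 / 4.00 = 470 nm.

470 nm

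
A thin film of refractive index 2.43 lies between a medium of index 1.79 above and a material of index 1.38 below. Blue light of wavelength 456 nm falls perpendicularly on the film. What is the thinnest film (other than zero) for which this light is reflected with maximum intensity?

46.9 nm

At the upper boundary (n = 1.79 to n = 2.43) the reflected ray undergoes a half-wave phase shift.
Bottom surface (2.43 → 1.38): reflection off a lower-index medium gives no phase shift.
Net: one phase inversion between the two reflected rays.
So the condition for constructive reflection is 2 n t = (m + ½) λ.
Minimum at m = 0: t = λ / (4 n) = 456 / (4 × 2.43) = 46.9 nm.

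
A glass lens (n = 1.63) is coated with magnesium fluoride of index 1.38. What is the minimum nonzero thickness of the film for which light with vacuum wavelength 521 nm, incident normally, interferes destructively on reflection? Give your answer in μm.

Ray reflecting at the top interface goes from n = 1.0 toward n = 1.38: a half-wave phase shift.
Bottom surface (1.38 → 1.63): reflection off a higher-index medium gives a half-wave phase shift.
The two reflections carry the same phase change, so no net offset.
For minimum reflection here: 2 n t = (m + ½) λ.
Minimum at m = 0: t = λ / (4 n) = 521 / (4 × 1.38) = 94.4 nm.

0.0944 μm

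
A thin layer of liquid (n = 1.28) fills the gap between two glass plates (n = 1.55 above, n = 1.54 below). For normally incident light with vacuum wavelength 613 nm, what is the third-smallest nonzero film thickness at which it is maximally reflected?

599 nm

Ray reflecting at the top interface goes from n = 1.55 toward n = 1.28: no phase shift.
Ray reflecting at the bottom interface goes from n = 1.28 toward n = 1.54: a half-wave phase shift.
Net: one phase inversion between the two reflected rays.
With one net inversion, constructive interference in reflection requires 2 n t = (m + ½) λ.
The third-smallest nonzero thickness corresponds to m = 2: t = (m + ½) λ / (2 n) = 2.50 × 613 / (2 × 1.28) = 599 nm.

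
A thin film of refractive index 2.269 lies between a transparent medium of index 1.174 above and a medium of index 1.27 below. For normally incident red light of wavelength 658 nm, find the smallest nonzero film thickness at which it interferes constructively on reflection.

At the upper boundary (n = 1.174 to n = 2.269) the reflected ray undergoes a half-wave phase shift.
Bottom surface (2.269 → 1.27): reflection off a lower-index medium gives no phase shift.
The two reflections differ by half a wavelength.
With one net inversion, constructive interference in reflection requires 2 n t = (m + ½) λ.
Minimum at m = 0: t = λ / (4 n) = 658 / (4 × 2.269) = 72.5 nm.

72.5 nm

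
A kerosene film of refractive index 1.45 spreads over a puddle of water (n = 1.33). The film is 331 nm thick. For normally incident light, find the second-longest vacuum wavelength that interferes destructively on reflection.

480 nm

Top surface (1.0 → 1.45): reflection off a higher-index medium gives a half-wave phase shift.
Ray reflecting at the bottom interface goes from n = 1.45 toward n = 1.33: no phase shift.
Net: one phase inversion between the two reflected rays.
So the condition for destructive reflection is 2 n t = m λ.
λ = 2 n t / m. The second-longest wavelength is m = 2: λ = 2 × 1.45 × 331 / 2.00 = 480 nm.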